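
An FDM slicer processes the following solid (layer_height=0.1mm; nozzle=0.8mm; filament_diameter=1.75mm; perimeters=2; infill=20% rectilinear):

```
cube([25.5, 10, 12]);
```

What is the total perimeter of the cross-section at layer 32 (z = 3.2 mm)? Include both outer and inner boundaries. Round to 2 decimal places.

At z = 3.2 mm: the cube is present — its section is the full 25.5×10 rectangle (perimeter 71.00 mm). Overall, the cross-section is a single solid region. Total boundary length (outer) = 71.00 mm.

71.00 mm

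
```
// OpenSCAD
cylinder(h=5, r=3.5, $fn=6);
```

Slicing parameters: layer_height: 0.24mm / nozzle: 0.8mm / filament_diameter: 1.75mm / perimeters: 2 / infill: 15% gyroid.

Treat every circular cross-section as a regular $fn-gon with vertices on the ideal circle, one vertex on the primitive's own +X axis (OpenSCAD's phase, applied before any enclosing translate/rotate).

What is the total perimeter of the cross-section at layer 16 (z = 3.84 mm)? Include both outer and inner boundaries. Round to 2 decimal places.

At z = 3.84 mm: the cylinder: section is a regular 6-gon, circumradius r=3.5 (perimeter = 2·6·3.500·sin(180°/6) = 21.00 mm). Overall, the cross-section is a single solid region. Total boundary length (outer) = 21.00 mm.

21.00 mm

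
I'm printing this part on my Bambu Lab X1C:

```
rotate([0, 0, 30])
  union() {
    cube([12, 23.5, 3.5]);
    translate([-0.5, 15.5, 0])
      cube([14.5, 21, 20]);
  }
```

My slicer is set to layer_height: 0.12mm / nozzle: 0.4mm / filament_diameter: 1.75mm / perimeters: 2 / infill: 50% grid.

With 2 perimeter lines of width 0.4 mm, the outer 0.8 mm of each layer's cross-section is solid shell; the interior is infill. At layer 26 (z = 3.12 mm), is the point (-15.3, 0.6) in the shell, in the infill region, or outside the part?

outside

At z = 3.12 mm: the 12×23.5 cube contributes its full rectangle; the cube at (-0.5, 15.5) is present — its section is the full 14.5×21 rectangle; Merging all regions: the regions partially overlap (shared area 96.00 mm²), so overlapping operands fuse into one piece — 1 connected region; (rotated 30° about Z; rotation is an isometry so areas/perimeters/island counts are preserved). Overall, the cross-section is a single solid region. Undo the 30° rotation: the query point maps to (-12.950, 8.170) in the un-rotated model frame. The nearest boundary edge runs (0.00, 0.00)→(0.00, 15.50); distance from the point to it = 12.95 mm. The point is not inside any of the regions above, so it lies outside the cross-section (12.95 mm from the nearest boundary).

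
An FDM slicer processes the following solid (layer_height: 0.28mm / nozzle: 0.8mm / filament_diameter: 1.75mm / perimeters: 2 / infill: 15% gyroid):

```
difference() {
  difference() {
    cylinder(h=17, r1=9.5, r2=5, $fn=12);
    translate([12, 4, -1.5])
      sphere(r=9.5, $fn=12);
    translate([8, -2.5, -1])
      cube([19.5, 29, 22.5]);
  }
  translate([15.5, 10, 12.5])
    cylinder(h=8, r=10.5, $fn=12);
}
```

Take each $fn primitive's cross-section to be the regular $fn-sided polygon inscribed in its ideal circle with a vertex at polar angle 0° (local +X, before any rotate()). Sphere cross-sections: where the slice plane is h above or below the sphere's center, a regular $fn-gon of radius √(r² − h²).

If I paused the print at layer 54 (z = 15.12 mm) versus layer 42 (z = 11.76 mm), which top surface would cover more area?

layer 42 (z = 11.76 mm)

Layer 54 (z = 15.12): the cone: at t=0.889 of its height the radius interpolates to r₁+(r₂−r₁)t = 5.498, giving a regular 12-gon of that circumradius (area = (12/2)·5.498²·sin(360°/12) = 90.67 mm²); the sphere at (12, 4) is not intersected at this z (|z−center|=16.620 > r=9.5); the cube at (8, -2.5) is present — its section is the full 19.5×29 rectangle (area 565.50 mm²); Taking the first minus the rest: starting from the cone (90.67 mm²), the 19.5×29 cube at (8, -2.5) misses the remaining region (no effect) — area = 90.67 mm²; the cylinder at (15.5, 10): section is a regular 12-gon, circumradius r=10.5 (area = (12/2)·10.500²·sin(360°/12) = 330.75 mm²); Subtracting the remaining from the first: starting from the result so far (90.67 mm²), the r=10.5 cylinder at (15.5, 10) misses the remaining region (no effect) — area = 90.67 mm². So its area = 90.67 mm². Layer 42 (z = 11.76): the cone (r1=9.5→r2=5) has section circumradius 6.387 here — a regular 12-gon (area = (12/2)·6.387²·sin(360°/12) = 122.38 mm²); the sphere at (12, 4) is absent (|z−center|=13.260 > r=9.5); the cube at (8, -2.5) (footprint 19.5×29) is included at this height (area 565.50 mm²); Taking the first minus the rest: starting from the cone (122.38 mm²), the 19.5×29 cube at (8, -2.5) misses the remaining region (no effect) — area = 122.38 mm²; the cylinder at (15.5, 10) is not intersected at this z (z outside [12.5, 20.5]); Taking the first minus the rest: none of the subtracted shapes is present at this height, so the result so far is unchanged — area = 122.38 mm². So its area = 122.38 mm². Layer 42 is larger (122.38 vs 90.67 mm²).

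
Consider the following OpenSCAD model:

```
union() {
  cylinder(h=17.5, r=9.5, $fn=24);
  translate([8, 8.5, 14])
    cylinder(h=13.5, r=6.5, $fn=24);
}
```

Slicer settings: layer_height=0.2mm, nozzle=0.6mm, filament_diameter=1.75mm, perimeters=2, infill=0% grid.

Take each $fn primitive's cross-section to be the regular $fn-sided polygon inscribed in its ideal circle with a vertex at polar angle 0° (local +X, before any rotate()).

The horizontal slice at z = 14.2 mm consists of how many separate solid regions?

1

At z = 14.2 mm: the cylinder: section is a regular 24-gon, circumradius r=9.5; the r=6.5 cylinder at (8, 8.5) gives a regular 24-gon of circumradius 6.5 (constant along its height); Combining (union): the regions partially overlap (shared area 30.65 mm²), so overlapping operands fuse into one piece — 1 connected region. The result has 1 disconnected region.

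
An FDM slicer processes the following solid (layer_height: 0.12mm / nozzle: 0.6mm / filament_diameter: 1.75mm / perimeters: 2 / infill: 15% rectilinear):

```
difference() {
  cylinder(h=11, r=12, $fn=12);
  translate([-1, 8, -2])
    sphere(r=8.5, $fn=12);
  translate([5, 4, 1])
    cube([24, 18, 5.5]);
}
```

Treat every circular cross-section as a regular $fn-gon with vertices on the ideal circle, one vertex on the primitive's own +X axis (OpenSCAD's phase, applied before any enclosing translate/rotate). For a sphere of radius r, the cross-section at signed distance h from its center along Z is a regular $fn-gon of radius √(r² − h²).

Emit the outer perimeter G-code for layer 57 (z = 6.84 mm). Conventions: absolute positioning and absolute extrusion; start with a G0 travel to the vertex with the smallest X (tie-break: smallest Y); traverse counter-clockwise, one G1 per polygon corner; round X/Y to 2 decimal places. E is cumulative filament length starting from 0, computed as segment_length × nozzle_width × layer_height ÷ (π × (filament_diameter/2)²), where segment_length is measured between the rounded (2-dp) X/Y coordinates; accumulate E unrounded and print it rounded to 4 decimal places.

G0 X-12.00 Y0.00 Z6.84
G1 X-10.39 Y-6.00 E0.1860
G1 X-6.00 Y-10.39 E0.3718
G1 X0.00 Y-12.00 E0.5578
G1 X6.00 Y-10.39 E0.7437
G1 X10.39 Y-6.00 E0.9296
G1 X12.00 Y0.00 E1.1155
G1 X10.39 Y6.00 E1.3015
G1 X6.00 Y10.39 E1.4873
G1 X0.00 Y12.00 E1.6733
G1 X-6.00 Y10.39 E1.8592
G1 X-10.39 Y6.00 E2.0451
G1 X-12.00 Y0.00 E2.2310

At z = 6.84 mm: the cylinder: section is a regular 12-gon, circumradius r=12; the sphere at (-1, 8) does not reach this height (|z−center|=8.840 > r=8.5); the cube at (5, 4) is absent (z outside [1, 6.5]); Taking the first minus the rest: none of the subtracted shapes is present at this height, so the r=12 cylinder is unchanged — 1 connected region. The outline is a single polygon with 12 vertices. Extrusion per mm of travel: 0.6 × 0.12 / (π × 0.875²) = 0.029934. Accumulating E over each segment gives final E = 2.2310.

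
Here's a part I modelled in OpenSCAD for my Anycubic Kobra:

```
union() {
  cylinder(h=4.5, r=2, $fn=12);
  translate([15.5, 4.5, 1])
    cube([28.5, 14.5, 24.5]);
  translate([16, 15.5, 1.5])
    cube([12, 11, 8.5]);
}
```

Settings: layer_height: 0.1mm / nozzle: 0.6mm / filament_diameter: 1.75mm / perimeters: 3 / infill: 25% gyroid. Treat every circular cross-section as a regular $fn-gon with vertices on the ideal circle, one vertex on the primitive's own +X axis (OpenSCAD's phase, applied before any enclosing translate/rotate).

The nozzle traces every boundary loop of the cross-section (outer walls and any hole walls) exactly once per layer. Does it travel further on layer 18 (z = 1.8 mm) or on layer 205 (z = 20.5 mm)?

Layer 18 (z = 1.8): the r=2 cylinder gives a regular 12-gon of circumradius 2 (constant along its height) (perimeter = 2·12·2.000·sin(180°/12) = 12.42 mm); the 28.5×14.5 cube at (15.5, 4.5) contributes its full rectangle (perimeter 86.00 mm); the 12×11 cube at (16, 15.5) contributes its full rectangle (perimeter 46.00 mm); Merging all regions: the regions partially overlap (shared area 42.00 mm²), so the edge portions inside another operand are dropped and the merged outline is re-measured after clipping — boundary = 113.42 mm. So its perimeter = 113.42 mm. Layer 205 (z = 20.5): the cylinder is not intersected at this z (z outside [0, 4.5]); the 28.5×14.5 cube at (15.5, 4.5) contributes its full rectangle (perimeter 86.00 mm); the cube at (16, 15.5) does not reach this height (z outside [1.5, 10]); Combining (union): only the 28.5×14.5 cube at (15.5, 4.5) is present, so the union is just that shape — boundary = 86.00 mm. So its perimeter = 86.00 mm. Layer 18 is larger (113.42 vs 86.00 mm).

layer 18 (z = 1.8 mm)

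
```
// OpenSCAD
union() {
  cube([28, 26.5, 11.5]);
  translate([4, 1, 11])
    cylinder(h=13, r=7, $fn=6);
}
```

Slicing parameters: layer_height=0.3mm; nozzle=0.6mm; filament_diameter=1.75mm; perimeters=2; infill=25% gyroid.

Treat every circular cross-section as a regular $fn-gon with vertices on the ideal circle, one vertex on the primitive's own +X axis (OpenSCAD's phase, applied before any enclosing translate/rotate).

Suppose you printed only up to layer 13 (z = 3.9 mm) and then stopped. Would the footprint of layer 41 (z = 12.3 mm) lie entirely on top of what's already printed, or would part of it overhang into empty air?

part overhangs

Compare the two slices. At z = 3.9: the 28×26.5 cube contributes its full rectangle (area 742.00 mm²); the cylinder at (4, 1) does not reach this height (z outside [11, 24]); Merging all regions: only the 28×26.5 cube is present, so the union is just that shape — area = 742.00 mm². At z = 12.3: the cube is absent (z outside [0, 11.5]); the r=7 cylinder at (4, 1) contributes a regular 6-gon of circumradius 7 (area = (6/2)·7.000²·sin(360°/6) = 127.31 mm²); Combining (union): only the r=7 cylinder at (4, 1) is present, so the union is just that shape — area = 127.31 mm². Checking containment: at z = 12.3 the cross-section extends beyond the z = 3.9 cross-section by about 60.74 mm².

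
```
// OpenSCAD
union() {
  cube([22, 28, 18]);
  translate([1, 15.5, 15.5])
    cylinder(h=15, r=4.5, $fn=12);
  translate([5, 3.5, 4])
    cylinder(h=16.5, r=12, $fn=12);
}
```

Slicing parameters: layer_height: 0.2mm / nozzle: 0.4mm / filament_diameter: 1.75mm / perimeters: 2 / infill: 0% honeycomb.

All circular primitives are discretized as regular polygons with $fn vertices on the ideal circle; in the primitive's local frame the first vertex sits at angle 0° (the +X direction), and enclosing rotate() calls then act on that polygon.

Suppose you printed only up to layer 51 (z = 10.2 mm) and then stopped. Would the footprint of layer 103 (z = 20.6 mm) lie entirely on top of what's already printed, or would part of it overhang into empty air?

part overhangs

Compare the two slices. At z = 10.2: the cube is present — its section is the full 22×28 rectangle (area 616.00 mm²); the cylinder at (1, 15.5) does not reach this height (z outside [15.5, 30.5]); the r=12 cylinder at (5, 3.5) gives a regular 12-gon of circumradius 12 (constant along its height) (area = (12/2)·12.000²·sin(360°/12) = 432.00 mm²); Combining (union): the regions partially overlap — summed areas 1048.00 mm² minus the doubly-counted overlap 222.51 mm² gives 825.49 mm² — area = 825.49 mm². At z = 20.6: the cube is not intersected at this z (z outside [0, 18]); the cylinder at (1, 15.5): section is a regular 12-gon, circumradius r=4.5 (area = (12/2)·4.500²·sin(360°/12) = 60.75 mm²); the cylinder at (5, 3.5) is absent (z outside [4, 20.5]); Merging all regions: only the r=4.5 cylinder at (1, 15.5) is present, so the union is just that shape — area = 60.75 mm². Checking containment: at z = 20.6 the cross-section extends beyond the z = 10.2 cross-section by about 17.43 mm².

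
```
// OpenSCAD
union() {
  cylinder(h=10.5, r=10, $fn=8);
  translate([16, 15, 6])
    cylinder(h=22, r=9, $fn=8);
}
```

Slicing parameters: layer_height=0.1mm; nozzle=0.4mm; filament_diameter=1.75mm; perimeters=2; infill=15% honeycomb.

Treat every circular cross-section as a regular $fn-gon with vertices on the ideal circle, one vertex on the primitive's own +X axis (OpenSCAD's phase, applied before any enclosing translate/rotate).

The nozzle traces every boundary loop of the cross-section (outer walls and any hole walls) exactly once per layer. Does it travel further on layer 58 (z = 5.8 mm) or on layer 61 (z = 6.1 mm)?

layer 61 (z = 6.1 mm)

Layer 58 (z = 5.8): the cylinder: section is a regular 8-gon, circumradius r=10 (perimeter = 2·8·10.000·sin(180°/8) = 61.23 mm); the cylinder at (16, 15) is not intersected at this z (z outside [6, 28]); Merging all regions: only the r=10 cylinder is present, so the union is just that shape — boundary = 61.23 mm. So its perimeter = 61.23 mm. Layer 61 (z = 6.1): the r=10 cylinder gives a regular 8-gon of circumradius 10 (constant along its height) (perimeter = 2·8·10.000·sin(180°/8) = 61.23 mm); the cylinder at (16, 15): section is a regular 8-gon, circumradius r=9 (perimeter = 2·8·9.000·sin(180°/8) = 55.11 mm); Combining (union): the 2 present regions are separate (no shared area or edge), so areas and boundary lengths simply add and each stays a separate island — boundary = 116.34 mm. So its perimeter = 116.34 mm. Layer 61 is larger (116.34 vs 61.23 mm).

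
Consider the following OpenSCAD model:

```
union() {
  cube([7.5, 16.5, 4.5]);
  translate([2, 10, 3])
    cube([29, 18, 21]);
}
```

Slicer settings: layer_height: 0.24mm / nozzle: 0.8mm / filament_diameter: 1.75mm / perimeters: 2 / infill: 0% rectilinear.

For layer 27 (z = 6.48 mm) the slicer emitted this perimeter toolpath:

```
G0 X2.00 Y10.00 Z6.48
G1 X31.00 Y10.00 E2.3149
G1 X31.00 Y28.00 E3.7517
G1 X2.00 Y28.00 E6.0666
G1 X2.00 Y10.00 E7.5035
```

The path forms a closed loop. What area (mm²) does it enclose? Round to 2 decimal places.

Apply the shoelace formula to the sequence of (X, Y) vertices; enclosed area = 522.00 mm².

522.00 mm²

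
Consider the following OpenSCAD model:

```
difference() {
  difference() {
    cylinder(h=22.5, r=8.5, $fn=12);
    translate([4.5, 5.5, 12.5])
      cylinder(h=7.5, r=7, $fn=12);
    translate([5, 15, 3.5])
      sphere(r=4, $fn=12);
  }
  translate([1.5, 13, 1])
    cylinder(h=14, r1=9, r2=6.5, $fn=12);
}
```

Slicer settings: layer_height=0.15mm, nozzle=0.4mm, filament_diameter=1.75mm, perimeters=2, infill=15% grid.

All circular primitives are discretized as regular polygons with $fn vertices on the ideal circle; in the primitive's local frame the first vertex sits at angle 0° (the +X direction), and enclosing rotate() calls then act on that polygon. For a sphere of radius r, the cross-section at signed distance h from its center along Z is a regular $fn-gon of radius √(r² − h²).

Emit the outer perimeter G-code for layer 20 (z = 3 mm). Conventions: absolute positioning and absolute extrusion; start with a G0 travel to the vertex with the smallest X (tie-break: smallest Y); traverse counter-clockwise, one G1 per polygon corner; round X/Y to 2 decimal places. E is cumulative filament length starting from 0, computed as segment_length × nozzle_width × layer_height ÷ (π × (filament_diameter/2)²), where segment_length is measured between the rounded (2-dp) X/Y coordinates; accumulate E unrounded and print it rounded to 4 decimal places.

At z = 3 mm: the r=8.5 cylinder contributes a regular 12-gon of circumradius 8.5; the cylinder at (4.5, 5.5) does not reach this height (z outside [12.5, 20]); the sphere at (5, 15): section is a regular 12-gon, circumradius = √(r²−h²) = √(4²−0.5²) = 3.969; Subtracting the remaining from the first: starting from the r=8.5 cylinder, the r=4 sphere at (5, 15) misses the remaining region (no effect) — 1 connected region; the cone at (1.5, 13) (r1=9→r2=6.5) has section circumradius 8.643 here — a regular 12-gon; Taking the first minus the rest: starting from the result so far, the cone at (1.5, 13) partially overlaps it — only the 26.24 mm² overlap (of its 224.10 mm²) is removed, clipping the outline — 1 connected region. The outline is a single polygon with 14 vertices. Extrusion per mm of travel: 0.4 × 0.15 / (π × 0.875²) = 0.024945. Accumulating E over each segment gives final E = 1.3153.

G0 X-8.50 Y0.00 Z3.00
G1 X-7.36 Y-4.25 E0.1098
G1 X-4.25 Y-7.36 E0.2195
G1 X0.00 Y-8.50 E0.3292
G1 X4.25 Y-7.36 E0.4390
G1 X7.36 Y-4.25 E0.5487
G1 X8.50 Y0.00 E0.6585
G1 X7.36 Y4.25 E0.7682
G1 X5.96 Y5.65 E0.8176
G1 X5.82 Y5.52 E0.8224
G1 X1.50 Y4.36 E0.9340
G1 X-2.82 Y5.52 E1.0456
G1 X-4.46 Y7.15 E1.1032
G1 X-7.36 Y4.25 E1.2055
G1 X-8.50 Y0.00 E1.3153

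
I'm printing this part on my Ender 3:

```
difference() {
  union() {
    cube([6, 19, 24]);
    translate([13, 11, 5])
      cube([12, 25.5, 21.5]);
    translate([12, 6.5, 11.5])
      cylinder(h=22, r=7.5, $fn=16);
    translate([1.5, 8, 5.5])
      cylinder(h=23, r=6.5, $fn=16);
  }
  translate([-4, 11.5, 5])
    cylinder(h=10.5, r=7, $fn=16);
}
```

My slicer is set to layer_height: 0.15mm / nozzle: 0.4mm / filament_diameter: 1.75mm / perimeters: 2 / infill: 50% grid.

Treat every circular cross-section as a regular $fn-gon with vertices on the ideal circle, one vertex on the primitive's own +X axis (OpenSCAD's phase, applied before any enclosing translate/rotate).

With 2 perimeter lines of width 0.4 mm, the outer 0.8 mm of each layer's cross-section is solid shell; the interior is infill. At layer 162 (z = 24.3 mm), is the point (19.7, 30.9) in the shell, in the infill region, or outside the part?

At z = 24.3 mm: the cube is not intersected at this z (z outside [0, 24]); the 12×25.5 cube at (13, 11) contributes its full rectangle; the cylinder at (12, 6.5): section is a regular 16-gon, circumradius r=7.5; the r=6.5 cylinder at (1.5, 8) contributes a regular 16-gon of circumradius 6.5; Merging all regions: the regions partially overlap (shared area 28.47 mm²), so overlapping operands fuse into one piece — 1 connected region; the cylinder at (-4, 11.5) is not intersected at this z (z outside [5, 15.5]); Subtracting the remaining from the first: none of the subtracted shapes is present at this height, so the result so far is unchanged — 1 connected region. Overall, the cross-section is a single solid region. The nearest boundary edge runs (25.00, 36.50)→(25.00, 11.00); distance from the point to it = 5.30 mm. The point is inside the cross-section and 5.30 mm from the nearest boundary — more than the 0.8 mm shell width (2 × 0.4), so it's in the infill interior.

infill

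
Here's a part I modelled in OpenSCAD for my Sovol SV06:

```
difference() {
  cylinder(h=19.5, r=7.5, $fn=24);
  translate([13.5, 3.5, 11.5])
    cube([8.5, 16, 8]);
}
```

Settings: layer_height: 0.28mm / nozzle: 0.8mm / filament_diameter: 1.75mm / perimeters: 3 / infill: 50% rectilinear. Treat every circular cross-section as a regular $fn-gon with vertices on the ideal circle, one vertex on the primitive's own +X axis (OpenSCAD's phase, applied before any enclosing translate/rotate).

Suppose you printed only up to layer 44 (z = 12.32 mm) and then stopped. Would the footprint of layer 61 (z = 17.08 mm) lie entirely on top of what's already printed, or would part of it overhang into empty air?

entirely on top

Compare the two slices. At z = 12.32: the r=7.5 cylinder gives a regular 24-gon of circumradius 7.5 (constant along its height) (area = (24/2)·7.500²·sin(360°/24) = 174.70 mm²); the cube at (13.5, 3.5) (footprint 8.5×16) is included at this height (area 136.00 mm²); After the difference (first − rest): starting from the r=7.5 cylinder (174.70 mm²), the 8.5×16 cube at (13.5, 3.5) misses the remaining region (no effect) — area = 174.70 mm². At z = 17.08: the cylinder: section is a regular 24-gon, circumradius r=7.5 (area = (24/2)·7.500²·sin(360°/24) = 174.70 mm²); the 8.5×16 cube at (13.5, 3.5) contributes its full rectangle (area 136.00 mm²); Subtracting the remaining from the first: starting from the r=7.5 cylinder (174.70 mm²), the 8.5×16 cube at (13.5, 3.5) misses the remaining region (no effect) — area = 174.70 mm². Checking containment: the cross-section at z = 17.08 is a subset of the cross-section at z = 12.32.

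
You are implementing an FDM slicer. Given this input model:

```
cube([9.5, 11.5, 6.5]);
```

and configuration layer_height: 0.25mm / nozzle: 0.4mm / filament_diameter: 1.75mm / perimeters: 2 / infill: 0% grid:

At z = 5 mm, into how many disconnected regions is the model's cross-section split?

At z = 5 mm: the cube is present — its section is the full 9.5×11.5 rectangle. The result has 1 disconnected region.

1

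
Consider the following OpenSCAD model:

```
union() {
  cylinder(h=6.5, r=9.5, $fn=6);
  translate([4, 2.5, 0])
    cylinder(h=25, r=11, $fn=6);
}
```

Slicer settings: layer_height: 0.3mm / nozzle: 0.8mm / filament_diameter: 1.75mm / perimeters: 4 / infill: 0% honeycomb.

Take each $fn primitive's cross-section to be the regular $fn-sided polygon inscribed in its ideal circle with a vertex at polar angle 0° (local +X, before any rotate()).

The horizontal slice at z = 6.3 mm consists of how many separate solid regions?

At z = 6.3 mm: the r=9.5 cylinder contributes a regular 6-gon of circumradius 9.5; the r=11 cylinder at (4, 2.5) gives a regular 6-gon of circumradius 11 (constant along its height); Combining (union): the regions partially overlap (shared area 182.23 mm²), so overlapping operands fuse into one piece — 1 connected region. The result has 1 disconnected region.

1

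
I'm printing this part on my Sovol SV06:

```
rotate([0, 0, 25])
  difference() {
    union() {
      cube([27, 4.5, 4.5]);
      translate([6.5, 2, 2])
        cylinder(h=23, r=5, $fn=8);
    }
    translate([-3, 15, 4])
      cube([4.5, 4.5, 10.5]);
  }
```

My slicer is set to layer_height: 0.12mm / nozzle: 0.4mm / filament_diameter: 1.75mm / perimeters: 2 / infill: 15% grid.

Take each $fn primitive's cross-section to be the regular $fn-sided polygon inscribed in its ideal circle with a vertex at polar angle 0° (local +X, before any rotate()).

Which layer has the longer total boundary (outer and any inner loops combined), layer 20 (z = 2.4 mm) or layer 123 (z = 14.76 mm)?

layer 20 (z = 2.4 mm)

Layer 20 (z = 2.4): the cube is present — its section is the full 27×4.5 rectangle (perimeter 63.00 mm); the r=5 cylinder at (6.5, 2) contributes a regular 8-gon of circumradius 5 (perimeter = 2·8·5.000·sin(180°/8) = 30.61 mm); Merging all regions: the regions partially overlap (shared area 40.75 mm²), so the edge portions inside another operand are dropped and the merged outline is re-measured after clipping — boundary = 67.60 mm; the cube at (-3, 15) does not reach this height (z outside [4, 14.5]); Subtracting the remaining from the first: none of the subtracted shapes is present at this height, so the result so far is unchanged — boundary = 67.60 mm; (whole slice rotated 25° about Z — lengths, areas and connectivity unchanged). So its perimeter = 67.60 mm. Layer 123 (z = 14.76): the cube is absent (z outside [0, 4.5]); the r=5 cylinder at (6.5, 2) contributes a regular 8-gon of circumradius 5 (perimeter = 2·8·5.000·sin(180°/8) = 30.61 mm); Merging all regions: only the r=5 cylinder at (6.5, 2) is present, so the union is just that shape — boundary = 30.61 mm; the cube at (-3, 15) is not intersected at this z (z outside [4, 14.5]); Taking the first minus the rest: none of the subtracted shapes is present at this height, so that combined region is unchanged — boundary = 30.61 mm; (rotated 25° about Z; rotation is an isometry so areas/perimeters/island counts are preserved). So its perimeter = 30.61 mm. Layer 20 is larger (67.60 vs 30.61 mm).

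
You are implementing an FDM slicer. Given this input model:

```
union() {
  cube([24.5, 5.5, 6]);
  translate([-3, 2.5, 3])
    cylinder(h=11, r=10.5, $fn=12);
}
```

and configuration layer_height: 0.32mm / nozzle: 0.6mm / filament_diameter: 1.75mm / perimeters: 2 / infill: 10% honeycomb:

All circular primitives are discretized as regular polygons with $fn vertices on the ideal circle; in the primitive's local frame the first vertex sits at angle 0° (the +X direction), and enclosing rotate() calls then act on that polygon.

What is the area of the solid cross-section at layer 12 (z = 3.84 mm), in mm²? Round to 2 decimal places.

At z = 3.84 mm: the cube is present — its section is the full 24.5×5.5 rectangle (area 134.75 mm²); the r=10.5 cylinder at (-3, 2.5) contributes a regular 12-gon of circumradius 10.5 (area = (12/2)·10.500²·sin(360°/12) = 330.75 mm²); Merging all regions: the regions partially overlap — summed areas 465.50 mm² minus the doubly-counted overlap 39.21 mm² gives 426.29 mm² — area = 426.29 mm². Overall, the cross-section is a single solid region. Net area = 426.29 mm².

426.29 mm²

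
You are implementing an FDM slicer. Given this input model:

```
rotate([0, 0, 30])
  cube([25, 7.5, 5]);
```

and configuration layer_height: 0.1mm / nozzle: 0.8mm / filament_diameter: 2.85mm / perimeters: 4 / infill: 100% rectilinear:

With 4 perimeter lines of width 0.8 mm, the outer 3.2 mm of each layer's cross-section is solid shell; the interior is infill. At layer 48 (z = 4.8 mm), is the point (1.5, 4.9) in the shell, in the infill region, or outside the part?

infill

At z = 4.8 mm: the cube is present — its section is the full 25×7.5 rectangle; (rotated 30° about Z; rotation is an isometry so areas/perimeters/island counts are preserved). Overall, the cross-section is a single solid region. Undo the 30° rotation: the query point maps to (3.749, 3.494) in the un-rotated model frame. The nearest boundary edge runs (0.00, 0.00)→(25.00, 0.00); distance from the point to it = 3.49 mm. The point is inside the cross-section and 3.49 mm from the nearest boundary — more than the 3.2 mm shell width (4 × 0.8), so it's in the infill interior.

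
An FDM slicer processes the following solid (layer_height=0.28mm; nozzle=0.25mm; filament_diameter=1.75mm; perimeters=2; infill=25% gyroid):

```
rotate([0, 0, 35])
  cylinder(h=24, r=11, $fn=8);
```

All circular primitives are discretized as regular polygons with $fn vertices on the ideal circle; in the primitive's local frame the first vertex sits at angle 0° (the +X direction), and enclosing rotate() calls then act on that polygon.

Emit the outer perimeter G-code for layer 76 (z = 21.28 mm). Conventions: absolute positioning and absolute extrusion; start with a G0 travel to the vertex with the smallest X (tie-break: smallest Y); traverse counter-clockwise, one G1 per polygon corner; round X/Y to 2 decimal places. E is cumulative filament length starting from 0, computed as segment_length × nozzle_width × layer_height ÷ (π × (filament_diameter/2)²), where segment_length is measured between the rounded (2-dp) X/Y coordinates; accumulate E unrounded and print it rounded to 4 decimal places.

G0 X-10.83 Y1.91 Z21.28
G1 X-9.01 Y-6.31 E0.2450
G1 X-1.91 Y-10.83 E0.4900
G1 X6.31 Y-9.01 E0.7350
G1 X10.83 Y-1.91 E0.9799
G1 X9.01 Y6.31 E1.2249
G1 X1.91 Y10.83 E1.4699
G1 X-6.31 Y9.01 E1.7149
G1 X-10.83 Y1.91 E1.9599

At z = 21.28 mm: the cylinder: section is a regular 8-gon, circumradius r=11; (rotated 35° about Z; rotation is an isometry so areas/perimeters/island counts are preserved). The outline is a single polygon with 8 vertices. Extrusion per mm of travel: 0.25 × 0.28 / (π × 0.875²) = 0.029103. Accumulating E over each segment gives final E = 1.9599.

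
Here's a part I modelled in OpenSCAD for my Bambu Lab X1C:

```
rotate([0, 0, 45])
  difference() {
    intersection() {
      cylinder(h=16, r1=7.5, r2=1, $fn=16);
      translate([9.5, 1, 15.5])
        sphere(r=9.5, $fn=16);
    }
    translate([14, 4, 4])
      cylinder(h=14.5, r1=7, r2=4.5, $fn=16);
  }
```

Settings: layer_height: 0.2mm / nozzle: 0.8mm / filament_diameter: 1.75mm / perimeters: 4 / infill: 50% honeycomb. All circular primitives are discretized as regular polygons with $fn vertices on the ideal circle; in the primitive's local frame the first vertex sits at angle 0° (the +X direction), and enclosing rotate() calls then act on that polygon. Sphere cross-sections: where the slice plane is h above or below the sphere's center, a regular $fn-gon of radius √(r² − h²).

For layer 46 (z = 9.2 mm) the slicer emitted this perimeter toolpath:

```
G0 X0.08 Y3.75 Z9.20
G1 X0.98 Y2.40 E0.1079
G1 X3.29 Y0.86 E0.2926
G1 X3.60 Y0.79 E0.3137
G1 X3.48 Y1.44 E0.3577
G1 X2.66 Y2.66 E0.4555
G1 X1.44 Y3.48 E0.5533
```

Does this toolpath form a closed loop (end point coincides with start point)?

Start point (G0): (0.08, 3.75). End point (last G1): the path does not return to the start — open.

no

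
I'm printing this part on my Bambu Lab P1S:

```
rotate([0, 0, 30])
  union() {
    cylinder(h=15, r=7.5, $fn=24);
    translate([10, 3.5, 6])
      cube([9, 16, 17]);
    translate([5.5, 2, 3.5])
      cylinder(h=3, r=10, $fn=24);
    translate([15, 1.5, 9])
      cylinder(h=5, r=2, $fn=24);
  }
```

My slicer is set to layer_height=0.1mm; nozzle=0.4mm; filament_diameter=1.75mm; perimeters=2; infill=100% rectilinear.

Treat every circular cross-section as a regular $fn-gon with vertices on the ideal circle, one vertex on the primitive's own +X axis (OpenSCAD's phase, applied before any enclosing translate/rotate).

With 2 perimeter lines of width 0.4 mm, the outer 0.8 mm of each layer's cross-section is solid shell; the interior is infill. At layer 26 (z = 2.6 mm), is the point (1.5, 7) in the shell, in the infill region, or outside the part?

shell

At z = 2.6 mm: the r=7.5 cylinder contributes a regular 24-gon of circumradius 7.5; the cube at (10, 3.5) does not reach this height (z outside [6, 23]); the cylinder at (5.5, 2) is not intersected at this z (z outside [3.5, 6.5]); the cylinder at (15, 1.5) does not reach this height (z outside [9, 14]); Taking the union: only the r=7.5 cylinder is present, so the union is just that shape — 1 connected region; (whole slice rotated 30° about Z — lengths, areas and connectivity unchanged). Overall, the cross-section is a single solid region. Undo the 30° rotation: the query point maps to (4.799, 5.312) in the un-rotated model frame. The nearest boundary edge runs (5.30, 5.30)→(3.75, 6.50); distance from the point to it = 0.30 mm. The point is inside the cross-section, 0.30 mm from the nearest boundary — within the 0.8 mm shell band (2 × 0.4).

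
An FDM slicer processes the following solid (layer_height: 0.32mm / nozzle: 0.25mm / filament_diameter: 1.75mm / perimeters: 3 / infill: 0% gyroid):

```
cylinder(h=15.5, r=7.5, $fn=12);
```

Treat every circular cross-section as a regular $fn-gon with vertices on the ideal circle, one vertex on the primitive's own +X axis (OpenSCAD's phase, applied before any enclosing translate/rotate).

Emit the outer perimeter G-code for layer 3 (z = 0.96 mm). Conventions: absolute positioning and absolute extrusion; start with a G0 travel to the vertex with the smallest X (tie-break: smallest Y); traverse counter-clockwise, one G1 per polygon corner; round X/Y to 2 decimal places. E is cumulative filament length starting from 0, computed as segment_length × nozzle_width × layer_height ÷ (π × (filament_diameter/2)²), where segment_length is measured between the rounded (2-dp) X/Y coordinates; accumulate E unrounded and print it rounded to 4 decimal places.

At z = 0.96 mm: the cylinder: section is a regular 12-gon, circumradius r=7.5. The outline is a single polygon with 12 vertices. Extrusion per mm of travel: 0.25 × 0.32 / (π × 0.875²) = 0.033260. Accumulating E over each segment gives final E = 1.5501.

G0 X-7.50 Y0.00 Z0.96
G1 X-6.50 Y-3.75 E0.1291
G1 X-3.75 Y-6.50 E0.2584
G1 X0.00 Y-7.50 E0.3875
G1 X3.75 Y-6.50 E0.5166
G1 X6.50 Y-3.75 E0.6460
G1 X7.50 Y0.00 E0.7750
G1 X6.50 Y3.75 E0.9041
G1 X3.75 Y6.50 E1.0335
G1 X0.00 Y7.50 E1.1626
G1 X-3.75 Y6.50 E1.2916
G1 X-6.50 Y3.75 E1.4210
G1 X-7.50 Y0.00 E1.5501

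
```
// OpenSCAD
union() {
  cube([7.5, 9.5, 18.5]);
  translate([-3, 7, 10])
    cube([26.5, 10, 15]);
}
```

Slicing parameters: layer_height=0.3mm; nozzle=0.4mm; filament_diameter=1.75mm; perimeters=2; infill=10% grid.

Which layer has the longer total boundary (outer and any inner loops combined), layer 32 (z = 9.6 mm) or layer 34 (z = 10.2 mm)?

Layer 32 (z = 9.6): the cube (footprint 7.5×9.5) is included at this height (perimeter 34.00 mm); the cube at (-3, 7) is absent (z outside [10, 25]); Merging all regions: only the 7.5×9.5 cube is present, so the union is just that shape — boundary = 34.00 mm. So its perimeter = 34.00 mm. Layer 34 (z = 10.2): the 7.5×9.5 cube contributes its full rectangle (perimeter 34.00 mm); the 26.5×10 cube at (-3, 7) contributes its full rectangle (perimeter 73.00 mm); Taking the union: the regions partially overlap (shared area 18.75 mm²), so the edge portions inside another operand are dropped and the merged outline is re-measured after clipping — boundary = 87.00 mm. So its perimeter = 87.00 mm. Layer 34 is larger (87.00 vs 34.00 mm).

layer 34 (z = 10.2 mm)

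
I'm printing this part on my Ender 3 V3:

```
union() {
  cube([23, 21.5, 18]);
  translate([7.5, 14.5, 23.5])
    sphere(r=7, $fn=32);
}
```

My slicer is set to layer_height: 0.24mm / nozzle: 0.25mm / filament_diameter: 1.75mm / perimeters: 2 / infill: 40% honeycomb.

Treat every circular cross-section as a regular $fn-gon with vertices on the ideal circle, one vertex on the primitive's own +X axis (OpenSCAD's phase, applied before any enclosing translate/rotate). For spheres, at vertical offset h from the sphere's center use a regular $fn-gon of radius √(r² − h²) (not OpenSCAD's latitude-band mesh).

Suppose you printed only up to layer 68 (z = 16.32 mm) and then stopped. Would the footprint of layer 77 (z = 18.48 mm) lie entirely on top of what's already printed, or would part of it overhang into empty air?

entirely on top

Compare the two slices. At z = 16.32: the 23×21.5 cube contributes its full rectangle (area 494.50 mm²); the sphere at (7.5, 14.5) is absent (|z−center|=7.180 > r=7); Taking the union: only the 23×21.5 cube is present, so the union is just that shape — area = 494.50 mm². At z = 18.48: the cube is not intersected at this z (z outside [0, 18]); the sphere at (7.5, 14.5): section is a regular 32-gon, circumradius = √(r²−h²) = √(7²−5.02²) = 4.878 (area = (32/2)·4.878²·sin(360°/32) = 74.29 mm²); Merging all regions: only the r=7 sphere at (7.5, 14.5) is present, so the union is just that shape — area = 74.29 mm². Checking containment: the cross-section at z = 18.48 is a subset of the cross-section at z = 16.32.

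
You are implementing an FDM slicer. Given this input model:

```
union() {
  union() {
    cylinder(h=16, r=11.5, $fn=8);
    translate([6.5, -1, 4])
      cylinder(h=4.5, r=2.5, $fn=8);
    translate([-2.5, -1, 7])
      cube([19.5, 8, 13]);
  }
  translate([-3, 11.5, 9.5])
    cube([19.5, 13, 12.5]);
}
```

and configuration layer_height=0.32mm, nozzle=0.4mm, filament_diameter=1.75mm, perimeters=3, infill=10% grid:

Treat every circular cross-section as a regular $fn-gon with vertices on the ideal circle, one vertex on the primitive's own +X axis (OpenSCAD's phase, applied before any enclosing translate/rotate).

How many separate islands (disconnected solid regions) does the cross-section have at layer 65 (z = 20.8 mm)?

1

At z = 20.8 mm: the cylinder does not reach this height (z outside [0, 16]); the cylinder at (6.5, -1) is not intersected at this z (z outside [4, 8.5]); the cube at (-2.5, -1) does not reach this height (z outside [7, 20]); Combining (union): nothing is present at this height; the 19.5×13 cube at (-3, 11.5) contributes its full rectangle; Taking the union: only the 19.5×13 cube at (-3, 11.5) is present, so the union is just that shape — 1 connected region. Overall, the cross-section is a single solid region. Island count = 1.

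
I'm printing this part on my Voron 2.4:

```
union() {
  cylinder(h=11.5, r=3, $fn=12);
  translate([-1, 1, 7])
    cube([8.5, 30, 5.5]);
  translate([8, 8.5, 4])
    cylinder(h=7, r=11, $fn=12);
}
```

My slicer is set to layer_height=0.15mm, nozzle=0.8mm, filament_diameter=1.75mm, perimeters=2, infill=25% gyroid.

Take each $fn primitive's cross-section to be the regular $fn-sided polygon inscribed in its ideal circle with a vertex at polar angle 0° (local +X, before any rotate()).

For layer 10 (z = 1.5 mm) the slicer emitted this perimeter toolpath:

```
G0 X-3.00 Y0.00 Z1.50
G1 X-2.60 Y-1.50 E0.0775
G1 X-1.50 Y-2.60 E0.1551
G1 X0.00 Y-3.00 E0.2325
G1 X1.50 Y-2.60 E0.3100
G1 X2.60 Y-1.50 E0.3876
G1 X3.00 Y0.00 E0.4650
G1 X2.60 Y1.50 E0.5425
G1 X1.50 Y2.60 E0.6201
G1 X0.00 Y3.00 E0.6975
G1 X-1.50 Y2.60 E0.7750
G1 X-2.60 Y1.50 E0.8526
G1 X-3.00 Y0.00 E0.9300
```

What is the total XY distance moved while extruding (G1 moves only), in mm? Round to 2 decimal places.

Sum the Euclidean lengths of each G1 segment: total = 18.64 mm.

18.64 mm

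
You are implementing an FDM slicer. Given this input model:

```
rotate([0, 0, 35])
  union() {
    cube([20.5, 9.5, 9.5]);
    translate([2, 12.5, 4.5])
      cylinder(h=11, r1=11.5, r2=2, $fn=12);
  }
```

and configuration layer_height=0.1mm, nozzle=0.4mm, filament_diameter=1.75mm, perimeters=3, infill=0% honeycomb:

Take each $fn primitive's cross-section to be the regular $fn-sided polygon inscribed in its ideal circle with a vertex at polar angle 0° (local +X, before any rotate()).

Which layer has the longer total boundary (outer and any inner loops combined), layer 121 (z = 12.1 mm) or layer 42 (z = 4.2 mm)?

layer 42 (z = 4.2 mm)

Layer 121 (z = 12.1): the cube is absent (z outside [0, 9.5]); the cone at (2, 12.5) (r1=11.5→r2=2) has section circumradius 4.936 here — a regular 12-gon (perimeter = 2·12·4.936·sin(180°/12) = 30.66 mm); Combining (union): only the cone at (2, 12.5) is present, so the union is just that shape — boundary = 30.66 mm; (whole slice rotated 35° about Z — lengths, areas and connectivity unchanged). So its perimeter = 30.66 mm. Layer 42 (z = 4.2): the 20.5×9.5 cube contributes its full rectangle (perimeter 60.00 mm); the cone at (2, 12.5) is not intersected at this z (z outside [4.5, 15.5]); Taking the union: only the 20.5×9.5 cube is present, so the union is just that shape — boundary = 60.00 mm; (whole slice rotated 35° about Z — lengths, areas and connectivity unchanged). So its perimeter = 60.00 mm. Layer 42 is larger (60.00 vs 30.66 mm).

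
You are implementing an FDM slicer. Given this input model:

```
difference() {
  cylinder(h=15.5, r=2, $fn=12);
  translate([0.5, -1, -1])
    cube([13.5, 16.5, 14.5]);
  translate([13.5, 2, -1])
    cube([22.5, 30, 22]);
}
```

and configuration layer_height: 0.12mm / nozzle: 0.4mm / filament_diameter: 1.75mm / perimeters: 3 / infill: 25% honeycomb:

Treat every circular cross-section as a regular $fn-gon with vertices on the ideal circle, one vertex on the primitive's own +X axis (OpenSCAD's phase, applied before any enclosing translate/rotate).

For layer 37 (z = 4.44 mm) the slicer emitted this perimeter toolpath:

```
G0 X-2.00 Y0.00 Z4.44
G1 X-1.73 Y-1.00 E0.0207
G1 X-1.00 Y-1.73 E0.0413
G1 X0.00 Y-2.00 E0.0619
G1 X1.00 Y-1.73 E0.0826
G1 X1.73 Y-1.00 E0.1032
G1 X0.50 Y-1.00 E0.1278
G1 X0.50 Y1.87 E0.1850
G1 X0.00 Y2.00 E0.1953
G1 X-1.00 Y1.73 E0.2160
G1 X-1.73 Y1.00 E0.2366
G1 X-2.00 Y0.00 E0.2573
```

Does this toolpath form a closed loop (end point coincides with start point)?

Start point (G0): (-2.00, 0.00). End point (last G1): the path returns to the start — closed.

yes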